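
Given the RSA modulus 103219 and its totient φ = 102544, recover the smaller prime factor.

233

φ(n) = (p−1)(q−1) = n − (p+q) + 1, so p + q = 103219 − 102544 + 1 = 676.
p and q are the roots of t² − 676t + 103219 = 0.
Discriminant: 676² − 4·103219 = 456976 − 412876 = 44100; √44100 = 210.
q = (676 − 210)/2 = 233, p = (676 + 210)/2 = 443.
Check: 233 · 443 = 103219.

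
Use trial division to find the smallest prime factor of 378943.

29

378943 is odd.
Digit sum 34, not divisible by 3.
Ends in 3: not divisible by 5.
7: 378943 = 7·54134 + 5
11: 378943 = 11·34449 + 4
13: 378943 = 13·29149 + 6
17: 378943 = 17·22290 + 13
19: 378943 = 19·19944 + 7
23: 378943 = 23·16475 + 18
29: 378943 = 29·13067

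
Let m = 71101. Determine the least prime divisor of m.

97

71101 is odd.
Digit sum 10, not divisible by 3.
Ends in 1: not divisible by 5.
7: 71101 = 7·10157 + 2
11: 71101 = 11·6463 + 8
13: 71101 = 13·5469 + 4
17: 71101 = 17·4182 + 7
19: 71101 = 19·3742 + 3
23: 71101 = 23·3091 + 8
29: 71101 = 29·2451 + 22
31: 71101 = 31·2293 + 18
37: 71101 = 37·1921 + 24
41: 71101 = 41·1734 + 7
43: 71101 = 43·1653 + 22
47: 71101 = 47·1512 + 37
53: 71101 = 53·1341 + 28
59: 71101 = 59·1205 + 6
61: 71101 = 61·1165 + 36
67: 71101 = 67·1061 + 14
71: 71101 = 71·1001 + 30
73: 71101 = 73·973 + 72
79: 71101 = 79·900 + 1
83: 71101 = 83·856 + 53
89: 71101 = 89·798 + 79
97: 71101 = 97·733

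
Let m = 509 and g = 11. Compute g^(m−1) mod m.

11^1 ≡ 11 (mod 509)
11^2 ≡ 11^2 = 121 ≡ 121 (mod 509)
11^4 ≡ 121^2 = 14641 ≡ 389 (mod 509)
11^8 ≡ 389^2 = 151321 ≡ 148 (mod 509)
11^16 ≡ 148^2 = 21904 ≡ 17 (mod 509)
11^32 ≡ 17^2 = 289 ≡ 289 (mod 509)
11^64 ≡ 289^2 = 83521 ≡ 45 (mod 509)
11^128 ≡ 45^2 = 2025 ≡ 498 (mod 509)
11^256 ≡ 498^2 = 248004 ≡ 121 (mod 509)
508 = 256 + 128 + 64 + 32 + 16 + 8 + 4 in binary powers of 2.
So 11^508 ≡ 121 · 498 · 45 · 289 · 17 · 148 · 389 ≡ 1 (mod 509).
Since the result is 1, base 11 gives no evidence that 509 is composite.

1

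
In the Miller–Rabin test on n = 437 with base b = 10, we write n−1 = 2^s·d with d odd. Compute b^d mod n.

352

437 − 1 = 436 = 2^2 · 109, so d = 109.
10^1 ≡ 10 (mod 437)
10^2 ≡ 10^2 = 100 ≡ 100 (mod 437)
10^4 ≡ 100^2 = 10000 ≡ 386 (mod 437)
10^8 ≡ 386^2 = 148996 ≡ 416 (mod 437)
10^16 ≡ 416^2 = 173056 ≡ 4 (mod 437)
10^32 ≡ 4^2 = 16 ≡ 16 (mod 437)
10^64 ≡ 16^2 = 256 ≡ 256 (mod 437)
109 = 64 + 32 + 8 + 4 + 1 in binary powers of 2.
So 10^109 ≡ 256 · 16 · 416 · 386 · 10 ≡ 352 (mod 437).
Squaring chain: 352 → 233; never reaches −1, so base 10 is a Miller–Rabin witness that 437 is composite.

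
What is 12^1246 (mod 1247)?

12^1 ≡ 12 (mod 1247)
12^2 ≡ 12^2 = 144 ≡ 144 (mod 1247)
12^4 ≡ 144^2 = 20736 ≡ 784 (mod 1247)
12^8 ≡ 784^2 = 614656 ≡ 1132 (mod 1247)
12^16 ≡ 1132^2 = 1281424 ≡ 755 (mod 1247)
12^32 ≡ 755^2 = 570025 ≡ 146 (mod 1247)
12^64 ≡ 146^2 = 21316 ≡ 117 (mod 1247)
12^128 ≡ 117^2 = 13689 ≡ 1219 (mod 1247)
12^256 ≡ 1219^2 = 1485961 ≡ 784 (mod 1247)
12^512 ≡ 784^2 = 614656 ≡ 1132 (mod 1247)
12^1024 ≡ 1132^2 = 1281424 ≡ 755 (mod 1247)
1246 = 1024 + 128 + 64 + 16 + 8 + 4 + 2 in binary powers of 2.
So 12^1246 ≡ 755 · 1219 · 117 · 755 · 1132 · 784 · 144 ≡ 608 (mod 1247).
Since 608 ≠ 1, base 12 is a Fermat witness: 1247 is composite.

608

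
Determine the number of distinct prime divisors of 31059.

4

31059 = 3^2 · 3451
3451 = 7 · 493
493 = 17 · 29
31059 = 3^2 · 7 · 17 · 29, which has 4 distinct prime factors.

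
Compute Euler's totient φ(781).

Factor: 781 = 11 · 71.
φ(781) = (11−1) · (71−1) = 10 · 70 = 700.

700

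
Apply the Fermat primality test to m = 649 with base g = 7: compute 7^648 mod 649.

64

7^1 ≡ 7 (mod 649)
7^2 ≡ 7^2 = 49 ≡ 49 (mod 649)
7^4 ≡ 49^2 = 2401 ≡ 454 (mod 649)
7^8 ≡ 454^2 = 206116 ≡ 383 (mod 649)
7^16 ≡ 383^2 = 146689 ≡ 15 (mod 649)
7^32 ≡ 15^2 = 225 ≡ 225 (mod 649)
7^64 ≡ 225^2 = 50625 ≡ 3 (mod 649)
7^128 ≡ 3^2 = 9 ≡ 9 (mod 649)
7^256 ≡ 9^2 = 81 ≡ 81 (mod 649)
7^512 ≡ 81^2 = 6561 ≡ 71 (mod 649)
648 = 512 + 128 + 8 in binary powers of 2.
So 7^648 ≡ 71 · 9 · 383 ≡ 64 (mod 649).
Since 64 ≠ 1, base 7 is a Fermat witness: 649 is composite.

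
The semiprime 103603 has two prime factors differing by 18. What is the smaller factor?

Since p = q + 18, we have 103603 = q(q + 18), so q² + 18q − 103603 = 0.
Discriminant: 18² + 4·103603 = 324 + 414412 = 414736; √414736 = 644.
q = (−18 + 644)/2 = 313, and p = q + 18 = 331.
Check: 313 · 331 = 103603.

313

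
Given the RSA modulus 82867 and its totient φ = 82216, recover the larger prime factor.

φ(n) = (p−1)(q−1) = n − (p+q) + 1, so p + q = 82867 − 82216 + 1 = 652.
p and q are the roots of t² − 652t + 82867 = 0.
Discriminant: 652² − 4·82867 = 425104 − 331468 = 93636; √93636 = 306.
q = (652 − 306)/2 = 173, p = (652 + 306)/2 = 479.
Check: 173 · 479 = 82867.

479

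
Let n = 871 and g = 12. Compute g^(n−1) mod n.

92

12^1 ≡ 12 (mod 871)
12^2 ≡ 12^2 = 144 ≡ 144 (mod 871)
12^4 ≡ 144^2 = 20736 ≡ 703 (mod 871)
12^8 ≡ 703^2 = 494209 ≡ 352 (mod 871)
12^16 ≡ 352^2 = 123904 ≡ 222 (mod 871)
12^32 ≡ 222^2 = 49284 ≡ 508 (mod 871)
12^64 ≡ 508^2 = 258064 ≡ 248 (mod 871)
12^128 ≡ 248^2 = 61504 ≡ 534 (mod 871)
12^256 ≡ 534^2 = 285156 ≡ 339 (mod 871)
12^512 ≡ 339^2 = 114921 ≡ 820 (mod 871)
870 = 512 + 256 + 64 + 32 + 4 + 2 in binary powers of 2.
So 12^870 ≡ 820 · 339 · 248 · 508 · 703 · 144 ≡ 92 (mod 871).
Since 92 ≠ 1, base 12 is a Fermat witness: 871 is composite.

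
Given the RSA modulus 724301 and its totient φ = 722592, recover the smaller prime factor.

773

φ(n) = (p−1)(q−1) = n − (p+q) + 1, so p + q = 724301 − 722592 + 1 = 1710.
p and q are the roots of t² − 1710t + 724301 = 0.
Discriminant: 1710² − 4·724301 = 2924100 − 2897204 = 26896; √26896 = 164.
q = (1710 − 164)/2 = 773, p = (1710 + 164)/2 = 937.
Check: 773 · 937 = 724301.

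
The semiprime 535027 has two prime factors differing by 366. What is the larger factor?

Since p = q + 366, we have 535027 = q(q + 366), so q² + 366q − 535027 = 0.
Discriminant: 366² + 4·535027 = 133956 + 2140108 = 2274064; √2274064 = 1508.
q = (−366 + 1508)/2 = 571, and p = q + 366 = 937.
Check: 571 · 937 = 535027.

937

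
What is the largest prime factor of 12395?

12395 = 5 · 2479
2479 = 37 · 67
67 is prime.
So 12395 = 5 · 37 · 67; the largest prime factor is 67.

67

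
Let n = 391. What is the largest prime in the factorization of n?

23

391 = 17 · 23
23 is prime.
So 391 = 17 · 23; the largest prime factor is 23.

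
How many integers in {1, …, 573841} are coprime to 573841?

Factor: 573841 = 31 · 107 · 173.
φ(573841) = (31−1) · (107−1) · (173−1) = 30 · 106 · 172 = 546960.

546960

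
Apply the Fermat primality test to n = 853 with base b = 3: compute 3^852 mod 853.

1

3^1 ≡ 3 (mod 853)
3^2 ≡ 3^2 = 9 ≡ 9 (mod 853)
3^4 ≡ 9^2 = 81 ≡ 81 (mod 853)
3^8 ≡ 81^2 = 6561 ≡ 590 (mod 853)
3^16 ≡ 590^2 = 348100 ≡ 76 (mod 853)
3^32 ≡ 76^2 = 5776 ≡ 658 (mod 853)
3^64 ≡ 658^2 = 432964 ≡ 493 (mod 853)
3^128 ≡ 493^2 = 243049 ≡ 797 (mod 853)
3^256 ≡ 797^2 = 635209 ≡ 577 (mod 853)
3^512 ≡ 577^2 = 332929 ≡ 259 (mod 853)
852 = 512 + 256 + 64 + 16 + 4 in binary powers of 2.
So 3^852 ≡ 259 · 577 · 493 · 76 · 81 ≡ 1 (mod 853).
Since the result is 1, base 3 gives no evidence that 853 is composite.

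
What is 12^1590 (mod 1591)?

12^1 ≡ 12 (mod 1591)
12^2 ≡ 12^2 = 144 ≡ 144 (mod 1591)
12^4 ≡ 144^2 = 20736 ≡ 53 (mod 1591)
12^8 ≡ 53^2 = 2809 ≡ 1218 (mod 1591)
12^16 ≡ 1218^2 = 1483524 ≡ 712 (mod 1591)
12^32 ≡ 712^2 = 506944 ≡ 1006 (mod 1591)
12^64 ≡ 1006^2 = 1012036 ≡ 160 (mod 1591)
12^128 ≡ 160^2 = 25600 ≡ 144 (mod 1591)
12^256 ≡ 144^2 = 20736 ≡ 53 (mod 1591)
12^512 ≡ 53^2 = 2809 ≡ 1218 (mod 1591)
12^1024 ≡ 1218^2 = 1483524 ≡ 712 (mod 1591)
1590 = 1024 + 512 + 32 + 16 + 4 + 2 in binary powers of 2.
So 12^1590 ≡ 712 · 1218 · 1006 · 712 · 53 · 144 ≡ 84 (mod 1591).
Since 84 ≠ 1, base 12 is a Fermat witness: 1591 is composite.

84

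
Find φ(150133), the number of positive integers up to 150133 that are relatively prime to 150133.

139440

Factor: 150133 = 29 · 31 · 167.
φ(150133) = (29−1) · (31−1) · (167−1) = 28 · 30 · 166 = 139440.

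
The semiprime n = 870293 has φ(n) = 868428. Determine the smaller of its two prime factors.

φ(n) = (p−1)(q−1) = n − (p+q) + 1, so p + q = 870293 − 868428 + 1 = 1866.
p and q are the roots of t² − 1866t + 870293 = 0.
Discriminant: 1866² − 4·870293 = 3481956 − 3481172 = 784; √784 = 28.
q = (1866 − 28)/2 = 919, p = (1866 + 28)/2 = 947.
Check: 919 · 947 = 870293.

919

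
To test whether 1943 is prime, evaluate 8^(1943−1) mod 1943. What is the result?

8^1 ≡ 8 (mod 1943)
8^2 ≡ 8^2 = 64 ≡ 64 (mod 1943)
8^4 ≡ 64^2 = 4096 ≡ 210 (mod 1943)
8^8 ≡ 210^2 = 44100 ≡ 1354 (mod 1943)
8^16 ≡ 1354^2 = 1833316 ≡ 1067 (mod 1943)
8^32 ≡ 1067^2 = 1138489 ≡ 1834 (mod 1943)
8^64 ≡ 1834^2 = 3363556 ≡ 223 (mod 1943)
8^128 ≡ 223^2 = 49729 ≡ 1154 (mod 1943)
8^256 ≡ 1154^2 = 1331716 ≡ 761 (mod 1943)
8^512 ≡ 761^2 = 579121 ≡ 107 (mod 1943)
8^1024 ≡ 107^2 = 11449 ≡ 1734 (mod 1943)
1942 = 1024 + 512 + 256 + 128 + 16 + 4 + 2 in binary powers of 2.
So 8^1942 ≡ 1734 · 107 · 761 · 1154 · 1067 · 210 · 64 ≡ 1715 (mod 1943).
Since 1715 ≠ 1, base 8 is a Fermat witness: 1943 is composite.

1715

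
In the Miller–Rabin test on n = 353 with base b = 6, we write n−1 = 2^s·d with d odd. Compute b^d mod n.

247

353 − 1 = 352 = 2^5 · 11, so d = 11.
6^1 ≡ 6 (mod 353)
6^2 ≡ 6^2 = 36 ≡ 36 (mod 353)
6^4 ≡ 36^2 = 1296 ≡ 237 (mod 353)
6^8 ≡ 237^2 = 56169 ≡ 42 (mod 353)
11 = 8 + 2 + 1 in binary powers of 2.
So 6^11 ≡ 42 · 36 · 6 ≡ 247 (mod 353).
Squaring chain: 247 → 293 → 70 → 311 → 352; reaches −1, so base 6 does not prove 353 composite.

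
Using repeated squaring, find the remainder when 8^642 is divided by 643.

8^1 ≡ 8 (mod 643)
8^2 ≡ 8^2 = 64 ≡ 64 (mod 643)
8^4 ≡ 64^2 = 4096 ≡ 238 (mod 643)
8^8 ≡ 238^2 = 56644 ≡ 60 (mod 643)
8^16 ≡ 60^2 = 3600 ≡ 385 (mod 643)
8^32 ≡ 385^2 = 148225 ≡ 335 (mod 643)
8^64 ≡ 335^2 = 112225 ≡ 343 (mod 643)
8^128 ≡ 343^2 = 117649 ≡ 623 (mod 643)
8^256 ≡ 623^2 = 388129 ≡ 400 (mod 643)
8^512 ≡ 400^2 = 160000 ≡ 536 (mod 643)
642 = 512 + 128 + 2 in binary powers of 2.
So 8^642 ≡ 536 · 623 · 64 ≡ 1 (mod 643).
Since the result is 1, base 8 gives no evidence that 643 is composite.

1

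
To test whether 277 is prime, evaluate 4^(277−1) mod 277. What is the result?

1

4^1 ≡ 4 (mod 277)
4^2 ≡ 4^2 = 16 ≡ 16 (mod 277)
4^4 ≡ 16^2 = 256 ≡ 256 (mod 277)
4^8 ≡ 256^2 = 65536 ≡ 164 (mod 277)
4^16 ≡ 164^2 = 26896 ≡ 27 (mod 277)
4^32 ≡ 27^2 = 729 ≡ 175 (mod 277)
4^64 ≡ 175^2 = 30625 ≡ 155 (mod 277)
4^128 ≡ 155^2 = 24025 ≡ 203 (mod 277)
4^256 ≡ 203^2 = 41209 ≡ 213 (mod 277)
276 = 256 + 16 + 4 in binary powers of 2.
So 4^276 ≡ 213 · 27 · 256 ≡ 1 (mod 277).
Since the result is 1, base 4 gives no evidence that 277 is composite.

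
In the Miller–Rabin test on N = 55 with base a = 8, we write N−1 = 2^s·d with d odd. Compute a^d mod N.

2

55 − 1 = 54 = 2^1 · 27, so d = 27.
8^1 ≡ 8 (mod 55)
8^2 ≡ 8^2 = 64 ≡ 9 (mod 55)
8^4 ≡ 9^2 = 81 ≡ 26 (mod 55)
8^8 ≡ 26^2 = 676 ≡ 16 (mod 55)
8^16 ≡ 16^2 = 256 ≡ 36 (mod 55)
27 = 16 + 8 + 2 + 1 in binary powers of 2.
So 8^27 ≡ 36 · 16 · 9 · 8 ≡ 2 (mod 55).
Squaring chain: 2; never reaches −1, so base 8 is a Miller–Rabin witness that 55 is composite.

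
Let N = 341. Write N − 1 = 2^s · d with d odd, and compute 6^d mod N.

285

341 − 1 = 340 = 2^2 · 85, so d = 85.
6^1 ≡ 6 (mod 341)
6^2 ≡ 6^2 = 36 ≡ 36 (mod 341)
6^4 ≡ 36^2 = 1296 ≡ 273 (mod 341)
6^8 ≡ 273^2 = 74529 ≡ 191 (mod 341)
6^16 ≡ 191^2 = 36481 ≡ 335 (mod 341)
6^32 ≡ 335^2 = 112225 ≡ 36 (mod 341)
6^64 ≡ 36^2 = 1296 ≡ 273 (mod 341)
85 = 64 + 16 + 4 + 1 in binary powers of 2.
So 6^85 ≡ 273 · 335 · 273 · 6 ≡ 285 (mod 341).
Squaring chain: 285 → 67; never reaches −1, so base 6 is a Miller–Rabin witness that 341 is composite.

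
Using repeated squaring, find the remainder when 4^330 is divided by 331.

4^1 ≡ 4 (mod 331)
4^2 ≡ 4^2 = 16 ≡ 16 (mod 331)
4^4 ≡ 16^2 = 256 ≡ 256 (mod 331)
4^8 ≡ 256^2 = 65536 ≡ 329 (mod 331)
4^16 ≡ 329^2 = 108241 ≡ 4 (mod 331)
4^32 ≡ 4^2 = 16 ≡ 16 (mod 331)
4^64 ≡ 16^2 = 256 ≡ 256 (mod 331)
4^128 ≡ 256^2 = 65536 ≡ 329 (mod 331)
4^256 ≡ 329^2 = 108241 ≡ 4 (mod 331)
330 = 256 + 64 + 8 + 2 in binary powers of 2.
So 4^330 ≡ 4 · 256 · 329 · 16 ≡ 1 (mod 331).
Since the result is 1, base 4 gives no evidence that 331 is composite.

1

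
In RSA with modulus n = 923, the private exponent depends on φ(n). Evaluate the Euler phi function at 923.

Factor: 923 = 13 · 71.
φ(923) = (13−1) · (71−1) = 12 · 70 = 840.

840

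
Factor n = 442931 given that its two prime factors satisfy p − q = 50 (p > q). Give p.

691

Since p = q + 50, we have 442931 = q(q + 50), so q² + 50q − 442931 = 0.
Discriminant: 50² + 4·442931 = 2500 + 1771724 = 1774224; √1774224 = 1332.
q = (−50 + 1332)/2 = 641, and p = q + 50 = 691.
Check: 641 · 691 = 442931.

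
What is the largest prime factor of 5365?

5365 = 5 · 1073
1073 = 29 · 37
37 is prime.
So 5365 = 5 · 29 · 37; the largest prime factor is 37.

37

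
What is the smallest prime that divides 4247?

31

4247 is odd.
Digit sum 17, not divisible by 3.
Ends in 7: not divisible by 5.
7: 4247 = 7·606 + 5
11: 4247 = 11·386 + 1
13: 4247 = 13·326 + 9
17: 4247 = 17·249 + 14
19: 4247 = 19·223 + 10
23: 4247 = 23·184 + 15
29: 4247 = 29·146 + 13
31: 4247 = 31·137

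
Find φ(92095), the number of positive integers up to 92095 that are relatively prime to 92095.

Factor: 92095 = 5 · 113 · 163.
φ(92095) = (5−1) · (113−1) · (163−1) = 4 · 112 · 162 = 72576.

72576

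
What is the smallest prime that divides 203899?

203899 is odd.
Digit sum 31, not divisible by 3.
Ends in 9: not divisible by 5.
7: 203899 = 7·29128 + 3
11: 203899 = 11·18536 + 3
13: 203899 = 13·15684 + 7
17: 203899 = 17·11994 + 1
19: 203899 = 19·10731 + 10
23: 203899 = 23·8865 + 4
29: 203899 = 29·7031

29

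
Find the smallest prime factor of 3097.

3097 is odd.
Digit sum 19, not divisible by 3.
Ends in 7: not divisible by 5.
7: 3097 = 7·442 + 3
11: 3097 = 11·281 + 6
13: 3097 = 13·238 + 3
17: 3097 = 17·182 + 3
19: 3097 = 19·163

19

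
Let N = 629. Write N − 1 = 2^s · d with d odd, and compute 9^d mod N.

629 − 1 = 628 = 2^2 · 157, so d = 157.
9^1 ≡ 9 (mod 629)
9^2 ≡ 9^2 = 81 ≡ 81 (mod 629)
9^4 ≡ 81^2 = 6561 ≡ 271 (mod 629)
9^8 ≡ 271^2 = 73441 ≡ 477 (mod 629)
9^16 ≡ 477^2 = 227529 ≡ 460 (mod 629)
9^32 ≡ 460^2 = 211600 ≡ 256 (mod 629)
9^64 ≡ 256^2 = 65536 ≡ 120 (mod 629)
9^128 ≡ 120^2 = 14400 ≡ 562 (mod 629)
157 = 128 + 16 + 8 + 4 + 1 in binary powers of 2.
So 9^157 ≡ 562 · 460 · 477 · 271 · 9 ≡ 382 (mod 629).
Squaring chain: 382 → 625; never reaches −1, so base 9 is a Miller–Rabin witness that 629 is composite.

382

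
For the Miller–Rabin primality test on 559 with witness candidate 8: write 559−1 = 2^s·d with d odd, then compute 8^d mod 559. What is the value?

559 − 1 = 558 = 2^1 · 279, so d = 279.
8^1 ≡ 8 (mod 559)
8^2 ≡ 8^2 = 64 ≡ 64 (mod 559)
8^4 ≡ 64^2 = 4096 ≡ 183 (mod 559)
8^8 ≡ 183^2 = 33489 ≡ 508 (mod 559)
8^16 ≡ 508^2 = 258064 ≡ 365 (mod 559)
8^32 ≡ 365^2 = 133225 ≡ 183 (mod 559)
8^64 ≡ 183^2 = 33489 ≡ 508 (mod 559)
8^128 ≡ 508^2 = 258064 ≡ 365 (mod 559)
8^256 ≡ 365^2 = 133225 ≡ 183 (mod 559)
279 = 256 + 16 + 4 + 2 + 1 in binary powers of 2.
So 8^279 ≡ 183 · 365 · 183 · 64 · 8 ≡ 70 (mod 559).
Squaring chain: 70; never reaches −1, so base 8 is a Miller–Rabin witness that 559 is composite.

70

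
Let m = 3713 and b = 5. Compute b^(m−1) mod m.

3391

5^1 ≡ 5 (mod 3713)
5^2 ≡ 5^2 = 25 ≡ 25 (mod 3713)
5^4 ≡ 25^2 = 625 ≡ 625 (mod 3713)
5^8 ≡ 625^2 = 390625 ≡ 760 (mod 3713)
5^16 ≡ 760^2 = 577600 ≡ 2085 (mod 3713)
5^32 ≡ 2085^2 = 4347225 ≡ 3015 (mod 3713)
5^64 ≡ 3015^2 = 9090225 ≡ 801 (mod 3713)
5^128 ≡ 801^2 = 641601 ≡ 2965 (mod 3713)
5^256 ≡ 2965^2 = 8791225 ≡ 2554 (mod 3713)
5^512 ≡ 2554^2 = 6522916 ≡ 2888 (mod 3713)
5^1024 ≡ 2888^2 = 8340544 ≡ 1146 (mod 3713)
5^2048 ≡ 1146^2 = 1313316 ≡ 2627 (mod 3713)
3712 = 2048 + 1024 + 512 + 128 in binary powers of 2.
So 5^3712 ≡ 2627 · 1146 · 2888 · 2965 ≡ 3391 (mod 3713).
Since 3391 ≠ 1, base 5 is a Fermat witness: 3713 is composite.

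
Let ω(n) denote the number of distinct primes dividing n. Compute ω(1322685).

6

1322685 = 3^2 · 146965
146965 = 5 · 29393
29393 = 7 · 4199
4199 = 13 · 323
323 = 17 · 19
1322685 = 3^2 · 5 · 7 · 13 · 17 · 19, which has 6 distinct prime factors.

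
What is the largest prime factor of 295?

59

295 = 5 · 59
59 is prime.
So 295 = 5 · 59; the largest prime factor is 59.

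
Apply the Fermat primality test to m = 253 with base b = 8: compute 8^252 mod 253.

8^1 ≡ 8 (mod 253)
8^2 ≡ 8^2 = 64 ≡ 64 (mod 253)
8^4 ≡ 64^2 = 4096 ≡ 48 (mod 253)
8^8 ≡ 48^2 = 2304 ≡ 27 (mod 253)
8^16 ≡ 27^2 = 729 ≡ 223 (mod 253)
8^32 ≡ 223^2 = 49729 ≡ 141 (mod 253)
8^64 ≡ 141^2 = 19881 ≡ 147 (mod 253)
8^128 ≡ 147^2 = 21609 ≡ 104 (mod 253)
252 = 128 + 64 + 32 + 16 + 8 + 4 in binary powers of 2.
So 8^252 ≡ 104 · 147 · 141 · 223 · 27 · 48 ≡ 141 (mod 253).
Since 141 ≠ 1, base 8 is a Fermat witness: 253 is composite.

141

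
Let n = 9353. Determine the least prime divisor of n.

9353 is odd.
Digit sum 20, not divisible by 3.
Ends in 3: not divisible by 5.
7: 9353 = 7·1336 + 1
11: 9353 = 11·850 + 3
13: 9353 = 13·719 + 6
17: 9353 = 17·550 + 3
19: 9353 = 19·492 + 5
23: 9353 = 23·406 + 15
29: 9353 = 29·322 + 15
31: 9353 = 31·301 + 22
37: 9353 = 37·252 + 29
41: 9353 = 41·228 + 5
43: 9353 = 43·217 + 22
47: 9353 = 47·199

47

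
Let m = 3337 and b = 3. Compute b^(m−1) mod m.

3^1 ≡ 3 (mod 3337)
3^2 ≡ 3^2 = 9 ≡ 9 (mod 3337)
3^4 ≡ 9^2 = 81 ≡ 81 (mod 3337)
3^8 ≡ 81^2 = 6561 ≡ 3224 (mod 3337)
3^16 ≡ 3224^2 = 10394176 ≡ 2758 (mod 3337)
3^32 ≡ 2758^2 = 7606564 ≡ 1541 (mod 3337)
3^64 ≡ 1541^2 = 2374681 ≡ 2074 (mod 3337)
3^128 ≡ 2074^2 = 4301476 ≡ 83 (mod 3337)
3^256 ≡ 83^2 = 6889 ≡ 215 (mod 3337)
3^512 ≡ 215^2 = 46225 ≡ 2844 (mod 3337)
3^1024 ≡ 2844^2 = 8088336 ≡ 2785 (mod 3337)
3^2048 ≡ 2785^2 = 7756225 ≡ 1037 (mod 3337)
3336 = 2048 + 1024 + 256 + 8 in binary powers of 2.
So 3^3336 ≡ 1037 · 2785 · 215 · 3224 ≡ 144 (mod 3337).
Since 144 ≠ 1, base 3 is a Fermat witness: 3337 is composite.

144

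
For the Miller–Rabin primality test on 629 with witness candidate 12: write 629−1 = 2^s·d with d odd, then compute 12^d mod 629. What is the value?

629 − 1 = 628 = 2^2 · 157, so d = 157.
12^1 ≡ 12 (mod 629)
12^2 ≡ 12^2 = 144 ≡ 144 (mod 629)
12^4 ≡ 144^2 = 20736 ≡ 608 (mod 629)
12^8 ≡ 608^2 = 369664 ≡ 441 (mod 629)
12^16 ≡ 441^2 = 194481 ≡ 120 (mod 629)
12^32 ≡ 120^2 = 14400 ≡ 562 (mod 629)
12^64 ≡ 562^2 = 315844 ≡ 86 (mod 629)
12^128 ≡ 86^2 = 7396 ≡ 477 (mod 629)
157 = 128 + 16 + 8 + 4 + 1 in binary powers of 2.
So 12^157 ≡ 477 · 120 · 441 · 608 · 12 ≡ 201 (mod 629).
Squaring chain: 201 → 145; never reaches −1, so base 12 is a Miller–Rabin witness that 629 is composite.

201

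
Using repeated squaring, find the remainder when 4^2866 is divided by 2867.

972

4^1 ≡ 4 (mod 2867)
4^2 ≡ 4^2 = 16 ≡ 16 (mod 2867)
4^4 ≡ 16^2 = 256 ≡ 256 (mod 2867)
4^8 ≡ 256^2 = 65536 ≡ 2462 (mod 2867)
4^16 ≡ 2462^2 = 6061444 ≡ 606 (mod 2867)
4^32 ≡ 606^2 = 367236 ≡ 260 (mod 2867)
4^64 ≡ 260^2 = 67600 ≡ 1659 (mod 2867)
4^128 ≡ 1659^2 = 2752281 ≡ 2828 (mod 2867)
4^256 ≡ 2828^2 = 7997584 ≡ 1521 (mod 2867)
4^512 ≡ 1521^2 = 2313441 ≡ 2639 (mod 2867)
4^1024 ≡ 2639^2 = 6964321 ≡ 378 (mod 2867)
4^2048 ≡ 378^2 = 142884 ≡ 2401 (mod 2867)
2866 = 2048 + 512 + 256 + 32 + 16 + 2 in binary powers of 2.
So 4^2866 ≡ 2401 · 2639 · 1521 · 260 · 606 · 16 ≡ 972 (mod 2867).
Since 972 ≠ 1, base 4 is a Fermat witness: 2867 is composite.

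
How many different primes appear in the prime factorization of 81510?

6

81510 = 2 · 40755
40755 = 3 · 13585
13585 = 5 · 2717
2717 = 11 · 247
247 = 13 · 19
81510 = 2 · 3 · 5 · 11 · 13 · 19, which has 6 distinct prime factors.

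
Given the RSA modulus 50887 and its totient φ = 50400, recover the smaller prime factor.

φ(n) = (p−1)(q−1) = n − (p+q) + 1, so p + q = 50887 − 50400 + 1 = 488.
p and q are the roots of t² − 488t + 50887 = 0.
Discriminant: 488² − 4·50887 = 238144 − 203548 = 34596; √34596 = 186.
q = (488 − 186)/2 = 151, p = (488 + 186)/2 = 337.
Check: 151 · 337 = 50887.

151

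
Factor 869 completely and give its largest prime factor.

869 = 11 · 79
79 is prime.
So 869 = 11 · 79; the largest prime factor is 79.

79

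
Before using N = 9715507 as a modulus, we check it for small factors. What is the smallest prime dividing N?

89

9715507 is odd.
Digit sum 34, not divisible by 3.
Ends in 7: not divisible by 5.
7: 9715507 = 7·1387929 + 4
11: 9715507 = 11·883227 + 10
13: 9715507 = 13·747346 + 9
17: 9715507 = 17·571500 + 7
19: 9715507 = 19·511342 + 9
23: 9715507 = 23·422413 + 8
29: 9715507 = 29·335017 + 14
31: 9715507 = 31·313403 + 14
37: 9715507 = 37·262581 + 10
41: 9715507 = 41·236963 + 24
43: 9715507 = 43·225942 + 1
47: 9715507 = 47·206712 + 43
53: 9715507 = 53·183311 + 24
59: 9715507 = 59·164669 + 36
61: 9715507 = 61·159270 + 37
67: 9715507 = 67·145007 + 38
71: 9715507 = 71·136838 + 9
73: 9715507 = 73·133089 + 10
79: 9715507 = 79·122981 + 8
83: 9715507 = 83·117054 + 25
89: 9715507 = 89·109163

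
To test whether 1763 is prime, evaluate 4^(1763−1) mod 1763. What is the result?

508

4^1 ≡ 4 (mod 1763)
4^2 ≡ 4^2 = 16 ≡ 16 (mod 1763)
4^4 ≡ 16^2 = 256 ≡ 256 (mod 1763)
4^8 ≡ 256^2 = 65536 ≡ 305 (mod 1763)
4^16 ≡ 305^2 = 93025 ≡ 1349 (mod 1763)
4^32 ≡ 1349^2 = 1819801 ≡ 385 (mod 1763)
4^64 ≡ 385^2 = 148225 ≡ 133 (mod 1763)
4^128 ≡ 133^2 = 17689 ≡ 59 (mod 1763)
4^256 ≡ 59^2 = 3481 ≡ 1718 (mod 1763)
4^512 ≡ 1718^2 = 2951524 ≡ 262 (mod 1763)
4^1024 ≡ 262^2 = 68644 ≡ 1650 (mod 1763)
1762 = 1024 + 512 + 128 + 64 + 32 + 2 in binary powers of 2.
So 4^1762 ≡ 1650 · 262 · 59 · 133 · 385 · 16 ≡ 508 (mod 1763).
Since 508 ≠ 1, base 4 is a Fermat witness: 1763 is composite.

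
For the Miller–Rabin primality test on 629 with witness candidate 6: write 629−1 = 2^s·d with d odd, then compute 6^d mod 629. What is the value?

629 − 1 = 628 = 2^2 · 157, so d = 157.
6^1 ≡ 6 (mod 629)
6^2 ≡ 6^2 = 36 ≡ 36 (mod 629)
6^4 ≡ 36^2 = 1296 ≡ 38 (mod 629)
6^8 ≡ 38^2 = 1444 ≡ 186 (mod 629)
6^16 ≡ 186^2 = 34596 ≡ 1 (mod 629)
6^32 ≡ 1^2 = 1 ≡ 1 (mod 629)
6^64 ≡ 1^2 = 1 ≡ 1 (mod 629)
6^128 ≡ 1^2 = 1 ≡ 1 (mod 629)
157 = 128 + 16 + 8 + 4 + 1 in binary powers of 2.
So 6^157 ≡ 1 · 1 · 186 · 38 · 6 ≡ 265 (mod 629).
Squaring chain: 265 → 406; never reaches −1, so base 6 is a Miller–Rabin witness that 629 is composite.

265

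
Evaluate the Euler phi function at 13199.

12936

Factor: 13199 = 67 · 197.
φ(13199) = (67−1) · (197−1) = 66 · 196 = 12936.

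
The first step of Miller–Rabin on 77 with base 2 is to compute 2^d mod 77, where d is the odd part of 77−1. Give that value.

77 − 1 = 76 = 2^2 · 19, so d = 19.
2^1 ≡ 2 (mod 77)
2^2 ≡ 2^2 = 4 ≡ 4 (mod 77)
2^4 ≡ 4^2 = 16 ≡ 16 (mod 77)
2^8 ≡ 16^2 = 256 ≡ 25 (mod 77)
2^16 ≡ 25^2 = 625 ≡ 9 (mod 77)
19 = 16 + 2 + 1 in binary powers of 2.
So 2^19 ≡ 9 · 4 · 2 ≡ 72 (mod 77).
Squaring chain: 72 → 25; never reaches −1, so base 2 is a Miller–Rabin witness that 77 is composite.

72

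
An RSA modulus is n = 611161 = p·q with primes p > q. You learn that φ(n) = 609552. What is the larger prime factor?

φ(n) = (p−1)(q−1) = n − (p+q) + 1, so p + q = 611161 − 609552 + 1 = 1610.
p and q are the roots of t² − 1610t + 611161 = 0.
Discriminant: 1610² − 4·611161 = 2592100 − 2444644 = 147456; √147456 = 384.
q = (1610 − 384)/2 = 613, p = (1610 + 384)/2 = 997.
Check: 613 · 997 = 611161.

997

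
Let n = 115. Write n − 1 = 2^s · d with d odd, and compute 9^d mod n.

115 − 1 = 114 = 2^1 · 57, so d = 57.
9^1 ≡ 9 (mod 115)
9^2 ≡ 9^2 = 81 ≡ 81 (mod 115)
9^4 ≡ 81^2 = 6561 ≡ 6 (mod 115)
9^8 ≡ 6^2 = 36 ≡ 36 (mod 115)
9^16 ≡ 36^2 = 1296 ≡ 31 (mod 115)
9^32 ≡ 31^2 = 961 ≡ 41 (mod 115)
57 = 32 + 16 + 8 + 1 in binary powers of 2.
So 9^57 ≡ 41 · 31 · 36 · 9 ≡ 104 (mod 115).
Squaring chain: 104; never reaches −1, so base 9 is a Miller–Rabin witness that 115 is composite.

104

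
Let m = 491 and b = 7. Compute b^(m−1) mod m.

7^1 ≡ 7 (mod 491)
7^2 ≡ 7^2 = 49 ≡ 49 (mod 491)
7^4 ≡ 49^2 = 2401 ≡ 437 (mod 491)
7^8 ≡ 437^2 = 190969 ≡ 461 (mod 491)
7^16 ≡ 461^2 = 212521 ≡ 409 (mod 491)
7^32 ≡ 409^2 = 167281 ≡ 341 (mod 491)
7^64 ≡ 341^2 = 116281 ≡ 405 (mod 491)
7^128 ≡ 405^2 = 164025 ≡ 31 (mod 491)
7^256 ≡ 31^2 = 961 ≡ 470 (mod 491)
490 = 256 + 128 + 64 + 32 + 8 + 2 in binary powers of 2.
So 7^490 ≡ 470 · 31 · 405 · 341 · 461 · 49 ≡ 1 (mod 491).
Since the result is 1, base 7 gives no evidence that 491 is composite.

1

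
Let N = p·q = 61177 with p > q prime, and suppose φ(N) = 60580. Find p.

φ(n) = (p−1)(q−1) = n − (p+q) + 1, so p + q = 61177 − 60580 + 1 = 598.
p and q are the roots of t² − 598t + 61177 = 0.
Discriminant: 598² − 4·61177 = 357604 − 244708 = 112896; √112896 = 336.
q = (598 − 336)/2 = 131, p = (598 + 336)/2 = 467.
Check: 131 · 467 = 61177.

467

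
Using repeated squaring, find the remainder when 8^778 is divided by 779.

8^1 ≡ 8 (mod 779)
8^2 ≡ 8^2 = 64 ≡ 64 (mod 779)
8^4 ≡ 64^2 = 4096 ≡ 201 (mod 779)
8^8 ≡ 201^2 = 40401 ≡ 672 (mod 779)
8^16 ≡ 672^2 = 451584 ≡ 543 (mod 779)
8^32 ≡ 543^2 = 294849 ≡ 387 (mod 779)
8^64 ≡ 387^2 = 149769 ≡ 201 (mod 779)
8^128 ≡ 201^2 = 40401 ≡ 672 (mod 779)
8^256 ≡ 672^2 = 451584 ≡ 543 (mod 779)
8^512 ≡ 543^2 = 294849 ≡ 387 (mod 779)
778 = 512 + 256 + 8 + 2 in binary powers of 2.
So 8^778 ≡ 387 · 543 · 672 · 64 ≡ 353 (mod 779).
Since 353 ≠ 1, base 8 is a Fermat witness: 779 is composite.

353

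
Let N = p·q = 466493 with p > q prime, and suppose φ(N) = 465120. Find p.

φ(n) = (p−1)(q−1) = n − (p+q) + 1, so p + q = 466493 − 465120 + 1 = 1374.
p and q are the roots of t² − 1374t + 466493 = 0.
Discriminant: 1374² − 4·466493 = 1887876 − 1865972 = 21904; √21904 = 148.
q = (1374 − 148)/2 = 613, p = (1374 + 148)/2 = 761.
Check: 613 · 761 = 466493.

761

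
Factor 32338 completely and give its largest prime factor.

32338 = 2 · 16169
16169 = 19 · 851
851 = 23 · 37
37 is prime.
So 32338 = 2 · 19 · 23 · 37; the largest prime factor is 37.

37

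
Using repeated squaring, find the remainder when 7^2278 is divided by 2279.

7^1 ≡ 7 (mod 2279)
7^2 ≡ 7^2 = 49 ≡ 49 (mod 2279)
7^4 ≡ 49^2 = 2401 ≡ 122 (mod 2279)
7^8 ≡ 122^2 = 14884 ≡ 1210 (mod 2279)
7^16 ≡ 1210^2 = 1464100 ≡ 982 (mod 2279)
7^32 ≡ 982^2 = 964324 ≡ 307 (mod 2279)
7^64 ≡ 307^2 = 94249 ≡ 810 (mod 2279)
7^128 ≡ 810^2 = 656100 ≡ 2027 (mod 2279)
7^256 ≡ 2027^2 = 4108729 ≡ 1971 (mod 2279)
7^512 ≡ 1971^2 = 3884841 ≡ 1425 (mod 2279)
7^1024 ≡ 1425^2 = 2030625 ≡ 36 (mod 2279)
7^2048 ≡ 36^2 = 1296 ≡ 1296 (mod 2279)
2278 = 2048 + 128 + 64 + 32 + 4 + 2 in binary powers of 2.
So 7^2278 ≡ 1296 · 2027 · 810 · 307 · 122 · 49 ≡ 982 (mod 2279).
Since 982 ≠ 1, base 7 is a Fermat witness: 2279 is composite.

982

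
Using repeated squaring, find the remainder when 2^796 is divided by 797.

1

2^1 ≡ 2 (mod 797)
2^2 ≡ 2^2 = 4 ≡ 4 (mod 797)
2^4 ≡ 4^2 = 16 ≡ 16 (mod 797)
2^8 ≡ 16^2 = 256 ≡ 256 (mod 797)
2^16 ≡ 256^2 = 65536 ≡ 182 (mod 797)
2^32 ≡ 182^2 = 33124 ≡ 447 (mod 797)
2^64 ≡ 447^2 = 199809 ≡ 559 (mod 797)
2^128 ≡ 559^2 = 312481 ≡ 57 (mod 797)
2^256 ≡ 57^2 = 3249 ≡ 61 (mod 797)
2^512 ≡ 61^2 = 3721 ≡ 533 (mod 797)
796 = 512 + 256 + 16 + 8 + 4 in binary powers of 2.
So 2^796 ≡ 533 · 61 · 182 · 256 · 16 ≡ 1 (mod 797).
Since the result is 1, base 2 gives no evidence that 797 is composite.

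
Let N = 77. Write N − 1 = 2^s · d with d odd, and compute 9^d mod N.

77 − 1 = 76 = 2^2 · 19, so d = 19.
9^1 ≡ 9 (mod 77)
9^2 ≡ 9^2 = 81 ≡ 4 (mod 77)
9^4 ≡ 4^2 = 16 ≡ 16 (mod 77)
9^8 ≡ 16^2 = 256 ≡ 25 (mod 77)
9^16 ≡ 25^2 = 625 ≡ 9 (mod 77)
19 = 16 + 2 + 1 in binary powers of 2.
So 9^19 ≡ 9 · 4 · 9 ≡ 16 (mod 77).
Squaring chain: 16 → 25; never reaches −1, so base 9 is a Miller–Rabin witness that 77 is composite.

16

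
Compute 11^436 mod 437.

315

11^1 ≡ 11 (mod 437)
11^2 ≡ 11^2 = 121 ≡ 121 (mod 437)
11^4 ≡ 121^2 = 14641 ≡ 220 (mod 437)
11^8 ≡ 220^2 = 48400 ≡ 330 (mod 437)
11^16 ≡ 330^2 = 108900 ≡ 87 (mod 437)
11^32 ≡ 87^2 = 7569 ≡ 140 (mod 437)
11^64 ≡ 140^2 = 19600 ≡ 372 (mod 437)
11^128 ≡ 372^2 = 138384 ≡ 292 (mod 437)
11^256 ≡ 292^2 = 85264 ≡ 49 (mod 437)
436 = 256 + 128 + 32 + 16 + 4 in binary powers of 2.
So 11^436 ≡ 49 · 292 · 140 · 87 · 220 ≡ 315 (mod 437).
Since 315 ≠ 1, base 11 is a Fermat witness: 437 is composite.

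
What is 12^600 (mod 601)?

12^1 ≡ 12 (mod 601)
12^2 ≡ 12^2 = 144 ≡ 144 (mod 601)
12^4 ≡ 144^2 = 20736 ≡ 302 (mod 601)
12^8 ≡ 302^2 = 91204 ≡ 453 (mod 601)
12^16 ≡ 453^2 = 205209 ≡ 268 (mod 601)
12^32 ≡ 268^2 = 71824 ≡ 305 (mod 601)
12^64 ≡ 305^2 = 93025 ≡ 471 (mod 601)
12^128 ≡ 471^2 = 221841 ≡ 72 (mod 601)
12^256 ≡ 72^2 = 5184 ≡ 376 (mod 601)
12^512 ≡ 376^2 = 141376 ≡ 141 (mod 601)
600 = 512 + 64 + 16 + 8 in binary powers of 2.
So 12^600 ≡ 141 · 471 · 268 · 453 ≡ 1 (mod 601).
Since the result is 1, base 12 gives no evidence that 601 is composite.

1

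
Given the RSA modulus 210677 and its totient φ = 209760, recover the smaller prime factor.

457

φ(n) = (p−1)(q−1) = n − (p+q) + 1, so p + q = 210677 − 209760 + 1 = 918.
p and q are the roots of t² − 918t + 210677 = 0.
Discriminant: 918² − 4·210677 = 842724 − 842708 = 16; √16 = 4.
q = (918 − 4)/2 = 457, p = (918 + 4)/2 = 461.
Check: 457 · 461 = 210677.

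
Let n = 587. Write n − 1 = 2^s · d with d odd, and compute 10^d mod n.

587 − 1 = 586 = 2^1 · 293, so d = 293.
10^1 ≡ 10 (mod 587)
10^2 ≡ 10^2 = 100 ≡ 100 (mod 587)
10^4 ≡ 100^2 = 10000 ≡ 21 (mod 587)
10^8 ≡ 21^2 = 441 ≡ 441 (mod 587)
10^16 ≡ 441^2 = 194481 ≡ 184 (mod 587)
10^32 ≡ 184^2 = 33856 ≡ 397 (mod 587)
10^64 ≡ 397^2 = 157609 ≡ 293 (mod 587)
10^128 ≡ 293^2 = 85849 ≡ 147 (mod 587)
10^256 ≡ 147^2 = 21609 ≡ 477 (mod 587)
293 = 256 + 32 + 4 + 1 in binary powers of 2.
So 10^293 ≡ 477 · 397 · 21 · 10 ≡ 1 (mod 587).
Since 10^d ≡ 1 (mod 587), base 10 does not prove 587 composite.

1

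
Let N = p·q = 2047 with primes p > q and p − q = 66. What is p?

Since p = q + 66, we have 2047 = q(q + 66), so q² + 66q − 2047 = 0.
Discriminant: 66² + 4·2047 = 4356 + 8188 = 12544; √12544 = 112.
q = (−66 + 112)/2 = 23, and p = q + 66 = 89.
Check: 23 · 89 = 2047.

89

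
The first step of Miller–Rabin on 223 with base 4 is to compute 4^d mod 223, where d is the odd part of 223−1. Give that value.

223 − 1 = 222 = 2^1 · 111, so d = 111.
4^1 ≡ 4 (mod 223)
4^2 ≡ 4^2 = 16 ≡ 16 (mod 223)
4^4 ≡ 16^2 = 256 ≡ 33 (mod 223)
4^8 ≡ 33^2 = 1089 ≡ 197 (mod 223)
4^16 ≡ 197^2 = 38809 ≡ 7 (mod 223)
4^32 ≡ 7^2 = 49 ≡ 49 (mod 223)
4^64 ≡ 49^2 = 2401 ≡ 171 (mod 223)
111 = 64 + 32 + 8 + 4 + 2 + 1 in binary powers of 2.
So 4^111 ≡ 171 · 49 · 197 · 33 · 16 · 4 ≡ 1 (mod 223).
Since 4^d ≡ 1 (mod 223), base 4 does not prove 223 composite.

1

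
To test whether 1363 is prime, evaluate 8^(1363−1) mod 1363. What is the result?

573

8^1 ≡ 8 (mod 1363)
8^2 ≡ 8^2 = 64 ≡ 64 (mod 1363)
8^4 ≡ 64^2 = 4096 ≡ 7 (mod 1363)
8^8 ≡ 7^2 = 49 ≡ 49 (mod 1363)
8^16 ≡ 49^2 = 2401 ≡ 1038 (mod 1363)
8^32 ≡ 1038^2 = 1077444 ≡ 674 (mod 1363)
8^64 ≡ 674^2 = 454276 ≡ 397 (mod 1363)
8^128 ≡ 397^2 = 157609 ≡ 864 (mod 1363)
8^256 ≡ 864^2 = 746496 ≡ 935 (mod 1363)
8^512 ≡ 935^2 = 874225 ≡ 542 (mod 1363)
8^1024 ≡ 542^2 = 293764 ≡ 719 (mod 1363)
1362 = 1024 + 256 + 64 + 16 + 2 in binary powers of 2.
So 8^1362 ≡ 719 · 935 · 397 · 1038 · 64 ≡ 573 (mod 1363).
Since 573 ≠ 1, base 8 is a Fermat witness: 1363 is composite.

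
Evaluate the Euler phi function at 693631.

Factor: 693631 = 61 · 83 · 137.
φ(693631) = (61−1) · (83−1) · (137−1) = 60 · 82 · 136 = 669120.

669120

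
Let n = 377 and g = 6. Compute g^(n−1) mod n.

373

6^1 ≡ 6 (mod 377)
6^2 ≡ 6^2 = 36 ≡ 36 (mod 377)
6^4 ≡ 36^2 = 1296 ≡ 165 (mod 377)
6^8 ≡ 165^2 = 27225 ≡ 81 (mod 377)
6^16 ≡ 81^2 = 6561 ≡ 152 (mod 377)
6^32 ≡ 152^2 = 23104 ≡ 107 (mod 377)
6^64 ≡ 107^2 = 11449 ≡ 139 (mod 377)
6^128 ≡ 139^2 = 19321 ≡ 94 (mod 377)
6^256 ≡ 94^2 = 8836 ≡ 165 (mod 377)
376 = 256 + 64 + 32 + 16 + 8 in binary powers of 2.
So 6^376 ≡ 165 · 139 · 107 · 152 · 81 ≡ 373 (mod 377).
Since 373 ≠ 1, base 6 is a Fermat witness: 377 is composite.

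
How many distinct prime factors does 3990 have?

3990 = 2 · 1995
1995 = 3 · 665
665 = 5 · 133
133 = 7 · 19
3990 = 2 · 3 · 5 · 7 · 19, which has 5 distinct prime factors.

5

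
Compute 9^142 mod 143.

48

9^1 ≡ 9 (mod 143)
9^2 ≡ 9^2 = 81 ≡ 81 (mod 143)
9^4 ≡ 81^2 = 6561 ≡ 126 (mod 143)
9^8 ≡ 126^2 = 15876 ≡ 3 (mod 143)
9^16 ≡ 3^2 = 9 ≡ 9 (mod 143)
9^32 ≡ 9^2 = 81 ≡ 81 (mod 143)
9^64 ≡ 81^2 = 6561 ≡ 126 (mod 143)
9^128 ≡ 126^2 = 15876 ≡ 3 (mod 143)
142 = 128 + 8 + 4 + 2 in binary powers of 2.
So 9^142 ≡ 3 · 3 · 126 · 81 ≡ 48 (mod 143).
Since 48 ≠ 1, base 9 is a Fermat witness: 143 is composite.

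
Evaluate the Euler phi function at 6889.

Factor: 6889 = 83^2.
φ(6889) = 83^1·(83−1) = 6806.

6806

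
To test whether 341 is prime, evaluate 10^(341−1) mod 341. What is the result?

67

10^1 ≡ 10 (mod 341)
10^2 ≡ 10^2 = 100 ≡ 100 (mod 341)
10^4 ≡ 100^2 = 10000 ≡ 111 (mod 341)
10^8 ≡ 111^2 = 12321 ≡ 45 (mod 341)
10^16 ≡ 45^2 = 2025 ≡ 320 (mod 341)
10^32 ≡ 320^2 = 102400 ≡ 100 (mod 341)
10^64 ≡ 100^2 = 10000 ≡ 111 (mod 341)
10^128 ≡ 111^2 = 12321 ≡ 45 (mod 341)
10^256 ≡ 45^2 = 2025 ≡ 320 (mod 341)
340 = 256 + 64 + 16 + 4 in binary powers of 2.
So 10^340 ≡ 320 · 111 · 320 · 111 ≡ 67 (mod 341).
Since 67 ≠ 1, base 10 is a Fermat witness: 341 is composite.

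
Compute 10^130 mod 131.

1

10^1 ≡ 10 (mod 131)
10^2 ≡ 10^2 = 100 ≡ 100 (mod 131)
10^4 ≡ 100^2 = 10000 ≡ 44 (mod 131)
10^8 ≡ 44^2 = 1936 ≡ 102 (mod 131)
10^16 ≡ 102^2 = 10404 ≡ 55 (mod 131)
10^32 ≡ 55^2 = 3025 ≡ 12 (mod 131)
10^64 ≡ 12^2 = 144 ≡ 13 (mod 131)
10^128 ≡ 13^2 = 169 ≡ 38 (mod 131)
130 = 128 + 2 in binary powers of 2.
So 10^130 ≡ 38 · 100 ≡ 1 (mod 131).
Since the result is 1, base 10 gives no evidence that 131 is composite.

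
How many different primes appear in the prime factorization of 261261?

5

261261 = 3^2 · 29029
29029 = 7 · 4147
4147 = 11 · 377
377 = 13 · 29
261261 = 3^2 · 7 · 11 · 13 · 29, which has 5 distinct prime factors.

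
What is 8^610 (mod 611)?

155

8^1 ≡ 8 (mod 611)
8^2 ≡ 8^2 = 64 ≡ 64 (mod 611)
8^4 ≡ 64^2 = 4096 ≡ 430 (mod 611)
8^8 ≡ 430^2 = 184900 ≡ 378 (mod 611)
8^16 ≡ 378^2 = 142884 ≡ 521 (mod 611)
8^32 ≡ 521^2 = 271441 ≡ 157 (mod 611)
8^64 ≡ 157^2 = 24649 ≡ 209 (mod 611)
8^128 ≡ 209^2 = 43681 ≡ 300 (mod 611)
8^256 ≡ 300^2 = 90000 ≡ 183 (mod 611)
8^512 ≡ 183^2 = 33489 ≡ 495 (mod 611)
610 = 512 + 64 + 32 + 2 in binary powers of 2.
So 8^610 ≡ 495 · 209 · 157 · 64 ≡ 155 (mod 611).
Since 155 ≠ 1, base 8 is a Fermat witness: 611 is composite.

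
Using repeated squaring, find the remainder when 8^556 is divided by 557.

1

8^1 ≡ 8 (mod 557)
8^2 ≡ 8^2 = 64 ≡ 64 (mod 557)
8^4 ≡ 64^2 = 4096 ≡ 197 (mod 557)
8^8 ≡ 197^2 = 38809 ≡ 376 (mod 557)
8^16 ≡ 376^2 = 141376 ≡ 455 (mod 557)
8^32 ≡ 455^2 = 207025 ≡ 378 (mod 557)
8^64 ≡ 378^2 = 142884 ≡ 292 (mod 557)
8^128 ≡ 292^2 = 85264 ≡ 43 (mod 557)
8^256 ≡ 43^2 = 1849 ≡ 178 (mod 557)
8^512 ≡ 178^2 = 31684 ≡ 492 (mod 557)
556 = 512 + 32 + 8 + 4 in binary powers of 2.
So 8^556 ≡ 492 · 378 · 376 · 197 ≡ 1 (mod 557).
Since the result is 1, base 8 gives no evidence that 557 is composite.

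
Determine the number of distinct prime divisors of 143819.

143819 = 13^2 · 851
851 = 23 · 37
143819 = 13^2 · 23 · 37, which has 3 distinct prime factors.

3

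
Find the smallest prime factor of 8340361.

8340361 is odd.
Digit sum 25, not divisible by 3.
Ends in 1: not divisible by 5.
7: 8340361 = 7·1191480 + 1
11: 8340361 = 11·758214 + 7
13: 8340361 = 13·641566 + 3
17: 8340361 = 17·490609 + 8
19: 8340361 = 19·438966 + 7
23: 8340361 = 23·362624 + 9
29: 8340361 = 29·287598 + 19
31: 8340361 = 31·269043 + 28
37: 8340361 = 37·225415 + 6
41: 8340361 = 41·203423 + 18
43: 8340361 = 43·193961 + 38
47: 8340361 = 47·177454 + 23
53: 8340361 = 53·157365 + 16
59: 8340361 = 59·141362 + 3
61: 8340361 = 61·136727 + 14
67: 8340361 = 67·124483

67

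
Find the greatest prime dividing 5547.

43

5547 = 3 · 1849
1849 = 43 · 43
43 = 43 · 1
So 5547 = 3 · 43^2; the largest prime factor is 43.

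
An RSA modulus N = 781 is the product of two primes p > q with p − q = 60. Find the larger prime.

71

Since p = q + 60, we have 781 = q(q + 60), so q² + 60q − 781 = 0.
Discriminant: 60² + 4·781 = 3600 + 3124 = 6724; √6724 = 82.
q = (−60 + 82)/2 = 11, and p = q + 60 = 71.
Check: 11 · 71 = 781.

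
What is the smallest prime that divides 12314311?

71

12314311 is odd.
Digit sum 16, not divisible by 3.
Ends in 1: not divisible by 5.
7: 12314311 = 7·1759187 + 2
11: 12314311 = 11·1119482 + 9
13: 12314311 = 13·947254 + 9
17: 12314311 = 17·724371 + 4
19: 12314311 = 19·648121 + 12
23: 12314311 = 23·535404 + 19
29: 12314311 = 29·424631 + 12
31: 12314311 = 31·397235 + 26
37: 12314311 = 37·332819 + 8
41: 12314311 = 41·300349 + 2
43: 12314311 = 43·286379 + 14
47: 12314311 = 47·262006 + 29
53: 12314311 = 53·232345 + 26
59: 12314311 = 59·208717 + 8
61: 12314311 = 61·201873 + 58
67: 12314311 = 67·183795 + 46
71: 12314311 = 71·173441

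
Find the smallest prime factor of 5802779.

83

5802779 is odd.
Digit sum 38, not divisible by 3.
Ends in 9: not divisible by 5.
7: 5802779 = 7·828968 + 3
11: 5802779 = 11·527525 + 4
13: 5802779 = 13·446367 + 8
17: 5802779 = 17·341339 + 16
19: 5802779 = 19·305409 + 8
23: 5802779 = 23·252294 + 17
29: 5802779 = 29·200095 + 24
31: 5802779 = 31·187186 + 13
37: 5802779 = 37·156831 + 32
41: 5802779 = 41·141531 + 8
43: 5802779 = 43·134948 + 15
47: 5802779 = 47·123463 + 18
53: 5802779 = 53·109486 + 21
59: 5802779 = 59·98352 + 11
61: 5802779 = 61·95127 + 32
67: 5802779 = 67·86608 + 43
71: 5802779 = 71·81729 + 20
73: 5802779 = 73·79490 + 9
79: 5802779 = 79·73452 + 71
83: 5802779 = 83·69913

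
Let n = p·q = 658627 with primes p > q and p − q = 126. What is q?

751

Since p = q + 126, we have 658627 = q(q + 126), so q² + 126q − 658627 = 0.
Discriminant: 126² + 4·658627 = 15876 + 2634508 = 2650384; √2650384 = 1628.
q = (−126 + 1628)/2 = 751, and p = q + 126 = 877.
Check: 751 · 877 = 658627.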